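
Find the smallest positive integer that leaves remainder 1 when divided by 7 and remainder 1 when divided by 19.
M = 7 × 19 = 133. M₁ = 19, y₁ ≡ 3 (mod 7). M₂ = 7, y₂ ≡ 11 (mod 19). r = 1×19×3 + 1×7×11 ≡ 1 (mod 133). The smallest positive such number is 1.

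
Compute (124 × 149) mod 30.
26

(124 × 149) = 18476
18476 mod 30 = 26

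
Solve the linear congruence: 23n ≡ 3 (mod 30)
21

Since gcd(23, 30) = 1 divides 3, a solution exists.
Multiply both sides by the inverse of 23 mod 30:
  23^(-1) mod 30 = 17
  x ≡ 17 × 3 ≡ 51 ≡ 21 (mod 30)
Verification: 23 × 21 = 483 = 16 × 30 + 3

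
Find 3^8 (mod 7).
8 = 8 (binary 1000). Repeated squaring mod 7: 3^1 ≡ 3; 3^2 ≡ 3² = 9 ≡ 2; 3^4 ≡ 2² = 4 ≡ 4; 3^8 ≡ 4² = 16 ≡ 2. So 3^8 ≡ 2 (mod 7).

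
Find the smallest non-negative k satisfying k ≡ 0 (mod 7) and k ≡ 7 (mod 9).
M = 7 × 9 = 63. M₁ = 9, y₁ ≡ 4 (mod 7). M₂ = 7, y₂ ≡ 4 (mod 9). k = 0×9×4 + 7×7×4 ≡ 7 (mod 63)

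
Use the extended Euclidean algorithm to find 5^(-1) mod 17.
Extended GCD: 5(7) + 17(-2) = 1. So 5^(-1) ≡ 7 ≡ 7 (mod 17). Verify: 5 × 7 = 35 ≡ 1 (mod 17)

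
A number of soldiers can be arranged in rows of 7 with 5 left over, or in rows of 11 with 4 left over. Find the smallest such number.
M = 7 × 11 = 77. M₁ = 11, y₁ ≡ 2 (mod 7). M₂ = 7, y₂ ≡ 8 (mod 11). x = 5×11×2 + 4×7×8 ≡ 26 (mod 77). The smallest positive such number is 26.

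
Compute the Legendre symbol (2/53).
(2/53) = 2^{26} mod 53 = -1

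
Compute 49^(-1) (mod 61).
5

Using Extended Euclidean Algorithm:
gcd(49, 61) = 1
Bezout coefficients: 49 × 5 + 61 × -4 = 1
So 49 × 5 ≡ 1 (mod 61)
The inverse is 5 mod 61 = 5
Verification: 49 × 5 = 245 = 4 × 61 + 1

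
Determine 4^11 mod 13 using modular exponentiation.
Using repeated squaring. 11 = 8 + 2 + 1 (binary 1011). Repeated squaring mod 13: 4^1 ≡ 4; 4^2 ≡ 4² = 16 ≡ 3; 4^4 ≡ 3² = 9 ≡ 9; 4^8 ≡ 9² = 81 ≡ 3. Multiply: 4^11 = 4^8 × 4^2 × 4^1 ≡ 3 × 3 × 4 (mod 13): 3 × 3 = 9 ≡ 9; 9 × 4 = 36 ≡ 10. So 4^11 ≡ 10 (mod 13).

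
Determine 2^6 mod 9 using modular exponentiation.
6 = 4 + 2 (binary 110). Repeated squaring mod 9: 2^1 ≡ 2; 2^2 ≡ 2² = 4 ≡ 4; 2^4 ≡ 4² = 16 ≡ 7. Multiply: 2^6 = 2^4 × 2^2 ≡ 7 × 4 (mod 9): 7 × 4 = 28 ≡ 1. So 2^6 ≡ 1 (mod 9).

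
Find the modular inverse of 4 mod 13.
4^(-1) ≡ 10 (mod 13). Verification: 4 × 10 = 40 ≡ 1 (mod 13)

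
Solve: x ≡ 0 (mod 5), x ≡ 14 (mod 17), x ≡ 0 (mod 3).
M = 5 × 17 × 3 = 255. M₁ = 51, y₁ ≡ 1 (mod 5). M₂ = 15, y₂ ≡ 8 (mod 17). M₃ = 85, y₃ ≡ 1 (mod 3). x = 0×51×1 + 14×15×8 + 0×85×1 ≡ 150 (mod 255)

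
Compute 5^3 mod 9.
3 = 2 + 1 (binary 11). Repeated squaring mod 9: 5^1 ≡ 5; 5^2 ≡ 5² = 25 ≡ 7. Multiply: 5^3 = 5^2 × 5^1 ≡ 7 × 5 (mod 9): 7 × 5 = 35 ≡ 8. So 5^3 ≡ 8 (mod 9).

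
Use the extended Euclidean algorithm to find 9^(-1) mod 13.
Extended GCD: 9(3) + 13(-2) = 1. So 9^(-1) ≡ 3 ≡ 3 (mod 13). Verify: 9 × 3 = 27 ≡ 1 (mod 13)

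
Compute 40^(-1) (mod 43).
40^(-1) ≡ 14 (mod 43). Verification: 40 × 14 = 560 ≡ 1 (mod 43)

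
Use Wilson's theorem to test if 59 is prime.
(58)! mod 59 = 58. Since 58 ≡ -1 (mod 59), 59 is prime.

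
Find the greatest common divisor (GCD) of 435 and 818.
1

Using the Euclidean algorithm:
435 = 0 × 818 + 435
818 = 1 × 435 + 383
435 = 1 × 383 + 52
383 = 7 × 52 + 19
52 = 2 × 19 + 14
19 = 1 × 14 + 5
14 = 2 × 5 + 4
5 = 1 × 4 + 1
4 = 4 × 1 + 0

GCD(435, 818) = 1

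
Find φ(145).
112

Prime factorization: 145 = 5 × 29
Using the formula φ(n) = n × Π(1 - 1/p) for each prime factor p:
φ(145) = 145 × (1 - 1/5) × (1 - 1/29)
φ(145) = 112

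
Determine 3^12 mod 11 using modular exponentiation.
Using Fermat: 3^{10} ≡ 1 (mod 11). 12 ≡ 2 (mod 10). So 3^{12} ≡ 3^{2} ≡ 9 (mod 11)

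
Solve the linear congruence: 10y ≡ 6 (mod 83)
67

Since gcd(10, 83) = 1 divides 6, a solution exists.
Multiply both sides by the inverse of 10 mod 83:
  10^(-1) mod 83 = 25
  x ≡ 25 × 6 ≡ 150 ≡ 67 (mod 83)
Verification: 10 × 67 = 670 = 8 × 83 + 6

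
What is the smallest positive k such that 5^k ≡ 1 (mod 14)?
Powers of 5 mod 14: 5^1≡5, 5^2≡11, 5^3≡13, 5^4≡9, 5^5≡3, 5^6≡1. Order = 6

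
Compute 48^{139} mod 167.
128

Using successive squaring:
Binary expansion of 139: 10001011
Powers of 48 mod 167 (each is the square of the previous):
  48^1 ≡ 48 (mod 167)
  48^2 ≡ 48² = 2304 ≡ 133 (mod 167)
  48^4 ≡ 133² = 17689 ≡ 154 (mod 167)
  48^8 ≡ 154² = 23716 ≡ 2 (mod 167)
  48^16 ≡ 2² = 4 ≡ 4 (mod 167)
  48^32 ≡ 4² = 16 ≡ 16 (mod 167)
  48^64 ≡ 16² = 256 ≡ 89 (mod 167)
  48^128 ≡ 89² = 7921 ≡ 72 (mod 167)
139 = 128 + 8 + 2 + 1, so 48^139 = 48^128 × 48^8 × 48^2 × 48^1 ≡ 72 × 2 × 133 × 48 (mod 167)
Multiplying step by step:
  72 × 2 = 144 ≡ 144 (mod 167)
  144 × 133 = 19152 ≡ 114 (mod 167)
  114 × 48 = 5472 ≡ 128 (mod 167)
Result: 48^139 ≡ 128 (mod 167)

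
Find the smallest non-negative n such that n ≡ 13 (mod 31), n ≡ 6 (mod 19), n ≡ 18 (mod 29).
5934

Using the Chinese Remainder Theorem:
M = product of moduli = 17081
For equation 1: M_1 = 551, 551 ≡ 24 (mod 31), inverse of 551 mod 31 is 22 (check: 24 × 22 = 528 ≡ 1 (mod 31))
For equation 2: M_2 = 899, 899 ≡ 6 (mod 19), inverse of 899 mod 19 is 16 (check: 6 × 16 = 96 ≡ 1 (mod 19))
For equation 3: M_3 = 589, 589 ≡ 9 (mod 29), inverse of 589 mod 29 is 13 (check: 9 × 13 = 117 ≡ 1 (mod 29))
Combine: n ≡ Σ r_i×M_i×(M_i⁻¹ mod m_i) = 13×551×22 + 6×899×16 + 18×589×13 = 157586 + 86304 + 137826 = 381716
381716 mod 17081 = 5934
n ≡ 5934 (mod 17081)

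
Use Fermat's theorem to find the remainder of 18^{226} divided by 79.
46

By Fermat's Little Theorem, a^(p-1) ≡ 1 (mod p) for prime p and gcd(a, p) = 1
Here p = 79, so 18^78 ≡ 1 (mod 79)
We can reduce the exponent: 226 mod 78 = 70
So 18^226 ≡ 18^70 (mod 79)
Computing: 18^70 mod 79 = 46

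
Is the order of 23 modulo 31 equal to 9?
No, the actual order is 10, not 9.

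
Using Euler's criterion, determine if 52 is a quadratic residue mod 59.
By Euler's criterion: 52^{29} ≡ 58 (mod 59). Since this equals -1 (≡ 58), 52 is not a QR.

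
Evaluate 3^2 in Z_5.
2 = 2 (binary 10). Repeated squaring mod 5: 3^1 ≡ 3; 3^2 ≡ 3² = 9 ≡ 4. So 3^2 ≡ 4 (mod 5).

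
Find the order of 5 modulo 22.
Powers of 5 mod 22: 5^1≡5, 5^2≡3, 5^3≡15, 5^4≡9, 5^5≡1. Order = 5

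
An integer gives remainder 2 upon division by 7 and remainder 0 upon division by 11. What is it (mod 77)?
M = 7 × 11 = 77. M₁ = 11, y₁ ≡ 2 (mod 7). M₂ = 7, y₂ ≡ 8 (mod 11). k = 2×11×2 + 0×7×8 ≡ 44 (mod 77). The smallest positive such number is 44.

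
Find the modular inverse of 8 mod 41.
8^(-1) ≡ 36 (mod 41). Verification: 8 × 36 = 288 ≡ 1 (mod 41)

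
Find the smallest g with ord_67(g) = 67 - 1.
p - 1 = 66 has prime divisors 2, 3, 11. h is a primitive root mod 67 iff h^(66/q) ≢ 1 (mod 67) for each such q.
h = 2: 2^33 ≡ 66, 2^22 ≡ 37, 2^6 ≡ 64 (mod 67); none is 1, so 2 has order 66 and is a primitive root.
The smallest primitive root mod 67 is g = 2.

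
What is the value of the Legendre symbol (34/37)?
(34/37) = 34^{18} mod 37 = 1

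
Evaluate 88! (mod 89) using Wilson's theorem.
By Wilson's theorem, (88)! ≡ -1 ≡ 88 (mod 89)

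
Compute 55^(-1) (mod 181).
55^(-1) ≡ 79 (mod 181). Verification: 55 × 79 = 4345 ≡ 1 (mod 181)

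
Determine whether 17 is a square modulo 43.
By Euler's criterion: 17^{21} ≡ 1 (mod 43). Since this equals 1, 17 is a QR.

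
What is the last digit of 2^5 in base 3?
5 = 4 + 1 (binary 101). Repeated squaring mod 3: 2^1 ≡ 2; 2^2 ≡ 2² = 4 ≡ 1; 2^4 ≡ 1² = 1 ≡ 1. Multiply: 2^5 = 2^4 × 2^1 ≡ 1 × 2 (mod 3): 1 × 2 = 2 ≡ 2. So 2^5 ≡ 2 (mod 3).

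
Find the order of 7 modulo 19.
Powers of 7 mod 19: 7^1≡7, 7^2≡11, 7^3≡1. Order = 3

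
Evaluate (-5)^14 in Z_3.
Using Fermat: (-5)^{2} ≡ 1 (mod 3). 14 ≡ 0 (mod 2). So (-5)^{14} ≡ (-5)^{0} ≡ 1 (mod 3)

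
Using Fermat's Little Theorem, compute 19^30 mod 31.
By Fermat's Little Theorem, 19^{30} ≡ 1 (mod 31) since 31 is prime and gcd(19, 31) = 1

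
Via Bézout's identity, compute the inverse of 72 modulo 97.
Extended GCD: 72(31) + 97(-23) = 1. So 72^(-1) ≡ 31 ≡ 31 (mod 97). Verify: 72 × 31 = 2232 ≡ 1 (mod 97)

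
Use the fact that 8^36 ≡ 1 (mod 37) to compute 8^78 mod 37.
By Fermat: 8^{36} ≡ 1 (mod 37). 78 = 2×36 + 6. So 8^{78} ≡ 8^{6} ≡ 36 (mod 37)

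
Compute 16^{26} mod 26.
22

Using successive squaring:
Binary expansion of 26: 11010
Powers of 16 mod 26 (each is the square of the previous):
  16^1 ≡ 16 (mod 26)
  16^2 ≡ 16² = 256 ≡ 22 (mod 26)
  16^4 ≡ 22² = 484 ≡ 16 (mod 26)
  16^8 ≡ 16² = 256 ≡ 22 (mod 26)
  16^16 ≡ 22² = 484 ≡ 16 (mod 26)
26 = 16 + 8 + 2, so 16^26 = 16^16 × 16^8 × 16^2 ≡ 16 × 22 × 22 (mod 26)
Multiplying step by step:
  16 × 22 = 352 ≡ 14 (mod 26)
  14 × 22 = 308 ≡ 22 (mod 26)
Result: 16^26 ≡ 22 (mod 26)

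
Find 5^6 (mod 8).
6 = 4 + 2 (binary 110). Repeated squaring mod 8: 5^1 ≡ 5; 5^2 ≡ 5² = 25 ≡ 1; 5^4 ≡ 1² = 1 ≡ 1. Multiply: 5^6 = 5^4 × 5^2 ≡ 1 × 1 (mod 8): 1 × 1 = 1 ≡ 1. So 5^6 ≡ 1 (mod 8).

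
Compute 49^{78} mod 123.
25

Using successive squaring:
Binary expansion of 78: 1001110
Powers of 49 mod 123 (each is the square of the previous):
  49^1 ≡ 49 (mod 123)
  49^2 ≡ 49² = 2401 ≡ 64 (mod 123)
  49^4 ≡ 64² = 4096 ≡ 37 (mod 123)
  49^8 ≡ 37² = 1369 ≡ 16 (mod 123)
  49^16 ≡ 16² = 256 ≡ 10 (mod 123)
  49^32 ≡ 10² = 100 ≡ 100 (mod 123)
  49^64 ≡ 100² = 10000 ≡ 37 (mod 123)
78 = 64 + 8 + 4 + 2, so 49^78 = 49^64 × 49^8 × 49^4 × 49^2 ≡ 37 × 16 × 37 × 64 (mod 123)
Multiplying step by step:
  37 × 16 = 592 ≡ 100 (mod 123)
  100 × 37 = 3700 ≡ 10 (mod 123)
  10 × 64 = 640 ≡ 25 (mod 123)
Result: 49^78 ≡ 25 (mod 123)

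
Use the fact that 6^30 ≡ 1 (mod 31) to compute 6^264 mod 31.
By Fermat: 6^{30} ≡ 1 (mod 31). 264 ≡ 24 (mod 30). So 6^{264} ≡ 6^{24} ≡ 1 (mod 31)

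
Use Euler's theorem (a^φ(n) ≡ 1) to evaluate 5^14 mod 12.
By Euler: 5^{4} ≡ 1 (mod 12) since gcd(5, 12) = 1. 14 = 3×4 + 2. So 5^{14} ≡ 5^{2} ≡ 1 (mod 12)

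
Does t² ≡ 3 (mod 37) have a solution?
By Euler's criterion: 3^{18} ≡ 1 (mod 37). Since this equals 1, 3 is a QR.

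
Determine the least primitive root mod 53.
p - 1 = 52 has prime divisors 2, 13. h is a primitive root mod 53 iff h^(52/q) ≢ 1 (mod 53) for each such q.
h = 2: 2^26 ≡ 52, 2^4 ≡ 16 (mod 53); none is 1, so 2 has order 52 and is a primitive root.
The smallest primitive root mod 53 is g = 2.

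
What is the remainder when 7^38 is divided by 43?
Using repeated squaring. 38 = 32 + 4 + 2 (binary 100110). Repeated squaring mod 43: 7^1 ≡ 7; 7^2 ≡ 7² = 49 ≡ 6; 7^4 ≡ 6² = 36 ≡ 36; 7^8 ≡ 36² = 1296 ≡ 6; 7^16 ≡ 6² = 36 ≡ 36; 7^32 ≡ 36² = 1296 ≡ 6. Multiply: 7^38 = 7^32 × 7^4 × 7^2 ≡ 6 × 36 × 6 (mod 43): 6 × 36 = 216 ≡ 1; 1 × 6 = 6 ≡ 6. So 7^38 ≡ 6 (mod 43).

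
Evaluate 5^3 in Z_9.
3 = 2 + 1 (binary 11). Repeated squaring mod 9: 5^1 ≡ 5; 5^2 ≡ 5² = 25 ≡ 7. Multiply: 5^3 = 5^2 × 5^1 ≡ 7 × 5 (mod 9): 7 × 5 = 35 ≡ 8. So 5^3 ≡ 8 (mod 9).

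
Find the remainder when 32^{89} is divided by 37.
By Fermat: 32^{36} ≡ 1 (mod 37). 89 = 2×36 + 17. So 32^{89} ≡ 32^{17} ≡ 15 (mod 37)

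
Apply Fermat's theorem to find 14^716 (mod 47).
By Fermat: 14^{46} ≡ 1 (mod 47). 716 ≡ 26 (mod 46). So 14^{716} ≡ 14^{26} ≡ 18 (mod 47)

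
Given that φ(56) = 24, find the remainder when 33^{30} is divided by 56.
By Euler: 33^{24} ≡ 1 (mod 56) since gcd(33, 56) = 1. 30 = 1×24 + 6. So 33^{30} ≡ 33^{6} ≡ 1 (mod 56)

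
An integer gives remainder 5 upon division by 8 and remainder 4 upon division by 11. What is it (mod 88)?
M = 8 × 11 = 88. M₁ = 11, y₁ ≡ 3 (mod 8). M₂ = 8, y₂ ≡ 7 (mod 11). n = 5×11×3 + 4×8×7 ≡ 37 (mod 88). The smallest positive such number is 37.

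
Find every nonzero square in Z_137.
QRs mod 137: {1, 2, 4, 7, 8, 9, 11, 14, 15, 16, 17, 18, 19, 22, 25, 28, 30, 32, 34, 36, 37, 38, 39, 44, 49, 50, 56, 59, 60, 61, 63, 64, 65, 68, 69, 72, 73, 74, 76, 77, 78, 81, 87, 88, 93, 98, 99, 100, 101, 103, 105, 107, 109, 112, 115, 118, 119, 120, 121, 122, 123, 126, 128, 129, 130, 133, 135, 136}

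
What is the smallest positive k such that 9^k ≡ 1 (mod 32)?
Powers of 9 mod 32: 9^1≡9, 9^2≡17, 9^3≡25, 9^4≡1. Order = 4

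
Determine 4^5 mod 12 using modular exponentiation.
5 = 4 + 1 (binary 101). Repeated squaring mod 12: 4^1 ≡ 4; 4^2 ≡ 4² = 16 ≡ 4; 4^4 ≡ 4² = 16 ≡ 4. Multiply: 4^5 = 4^4 × 4^1 ≡ 4 × 4 (mod 12): 4 × 4 = 16 ≡ 4. So 4^5 ≡ 4 (mod 12).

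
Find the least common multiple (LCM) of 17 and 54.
918

First find GCD(17, 54) using the Euclidean algorithm:
17 = 0 × 54 + 17
54 = 3 × 17 + 3
17 = 5 × 3 + 2
3 = 1 × 2 + 1
2 = 2 × 1 + 0
GCD(17, 54) = 1

LCM formula: LCM(a, b) = (a × b) / GCD(a, b)
LCM(17, 54) = (17 × 54) / 1
LCM(17, 54) = 918 / 1
LCM(17, 54) = 918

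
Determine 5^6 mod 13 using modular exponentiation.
6 = 4 + 2 (binary 110). Repeated squaring mod 13: 5^1 ≡ 5; 5^2 ≡ 5² = 25 ≡ 12; 5^4 ≡ 12² = 144 ≡ 1. Multiply: 5^6 = 5^4 × 5^2 ≡ 1 × 12 (mod 13): 1 × 12 = 12 ≡ 12. So 5^6 ≡ 12 (mod 13).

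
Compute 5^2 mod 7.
2 = 2 (binary 10). Repeated squaring mod 7: 5^1 ≡ 5; 5^2 ≡ 5² = 25 ≡ 4. So 5^2 ≡ 4 (mod 7).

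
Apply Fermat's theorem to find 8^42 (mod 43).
By Fermat's Little Theorem, 8^{42} ≡ 1 (mod 43) since 43 is prime and gcd(8, 43) = 1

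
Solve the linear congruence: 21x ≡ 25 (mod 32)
21

Since gcd(21, 32) = 1 divides 25, a solution exists.
Multiply both sides by the inverse of 21 mod 32:
  21^(-1) mod 32 = 29
  x ≡ 29 × 25 ≡ 725 ≡ 21 (mod 32)
Verification: 21 × 21 = 441 = 13 × 32 + 25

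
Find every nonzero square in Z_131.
QRs mod 131: {1, 3, 4, 5, 7, 9, 11, 12, 13, 15, 16, 20, 21, 25, 27, 28, 33, 34, 35, 36, 38, 39, 41, 43, 44, 45, 46, 48, 49, 52, 53, 55, 58, 59, 60, 61, 62, 63, 64, 65, 74, 75, 77, 80, 81, 84, 89, 91, 94, 99, 100, 101, 102, 105, 107, 108, 109, 112, 113, 114, 117, 121, 123, 125, 129}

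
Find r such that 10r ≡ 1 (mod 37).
10^(-1) ≡ 26 (mod 37). Verification: 10 × 26 = 260 ≡ 1 (mod 37)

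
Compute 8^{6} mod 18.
10

Using successive squaring:
Binary expansion of 6: 110
Powers of 8 mod 18 (each is the square of the previous):
  8^1 ≡ 8 (mod 18)
  8^2 ≡ 8² = 64 ≡ 10 (mod 18)
  8^4 ≡ 10² = 100 ≡ 10 (mod 18)
6 = 4 + 2, so 8^6 = 8^4 × 8^2 ≡ 10 × 10 (mod 18)
Multiplying step by step:
  10 × 10 = 100 ≡ 10 (mod 18)
Result: 8^6 ≡ 10 (mod 18)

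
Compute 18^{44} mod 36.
0

Using successive squaring:
Binary expansion of 44: 101100
Powers of 18 mod 36 (each is the square of the previous):
  18^1 ≡ 18 (mod 36)
  18^2 ≡ 18² = 324 ≡ 0 (mod 36)
  18^4 ≡ 0² = 0 ≡ 0 (mod 36)
  18^8 ≡ 0² = 0 ≡ 0 (mod 36)
  18^16 ≡ 0² = 0 ≡ 0 (mod 36)
  18^32 ≡ 0² = 0 ≡ 0 (mod 36)
44 = 32 + 8 + 4, so 18^44 = 18^32 × 18^8 × 18^4 ≡ 0 × 0 × 0 (mod 36)
Multiplying step by step:
  0 × 0 = 0 ≡ 0 (mod 36)
  0 × 0 = 0 ≡ 0 (mod 36)
Result: 18^44 ≡ 0 (mod 36)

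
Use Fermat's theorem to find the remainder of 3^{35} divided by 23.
9

By Fermat's Little Theorem, a^(p-1) ≡ 1 (mod p) for prime p and gcd(a, p) = 1
Here p = 23, so 3^22 ≡ 1 (mod 23)
We can reduce the exponent: 35 mod 22 = 13
So 3^35 ≡ 3^13 (mod 23)
Computing: 3^13 mod 23 = 9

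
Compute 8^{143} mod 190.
12

Using successive squaring:
Binary expansion of 143: 10001111
Powers of 8 mod 190 (each is the square of the previous):
  8^1 ≡ 8 (mod 190)
  8^2 ≡ 8² = 64 ≡ 64 (mod 190)
  8^4 ≡ 64² = 4096 ≡ 106 (mod 190)
  8^8 ≡ 106² = 11236 ≡ 26 (mod 190)
  8^16 ≡ 26² = 676 ≡ 106 (mod 190)
  8^32 ≡ 106² = 11236 ≡ 26 (mod 190)
  8^64 ≡ 26² = 676 ≡ 106 (mod 190)
  8^128 ≡ 106² = 11236 ≡ 26 (mod 190)
143 = 128 + 8 + 4 + 2 + 1, so 8^143 = 8^128 × 8^8 × 8^4 × 8^2 × 8^1 ≡ 26 × 26 × 106 × 64 × 8 (mod 190)
Multiplying step by step:
  26 × 26 = 676 ≡ 106 (mod 190)
  106 × 106 = 11236 ≡ 26 (mod 190)
  26 × 64 = 1664 ≡ 144 (mod 190)
  144 × 8 = 1152 ≡ 12 (mod 190)
Result: 8^143 ≡ 12 (mod 190)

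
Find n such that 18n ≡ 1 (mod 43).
18^(-1) ≡ 12 (mod 43). Verification: 18 × 12 = 216 ≡ 1 (mod 43)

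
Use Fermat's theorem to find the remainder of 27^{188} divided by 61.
20

By Fermat's Little Theorem, a^(p-1) ≡ 1 (mod p) for prime p and gcd(a, p) = 1
Here p = 61, so 27^60 ≡ 1 (mod 61)
We can reduce the exponent: 188 mod 60 = 8
So 27^188 ≡ 27^8 (mod 61)
Computing: 27^8 mod 61 = 20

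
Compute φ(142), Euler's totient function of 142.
70

Prime factorization: 142 = 2 × 71
Using the formula φ(n) = n × Π(1 - 1/p) for each prime factor p:
φ(142) = 142 × (1 - 1/2) × (1 - 1/71)
φ(142) = 70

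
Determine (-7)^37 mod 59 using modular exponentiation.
Using repeated squaring. (-7) ≡ 52 (mod 59). 37 = 32 + 4 + 1 (binary 100101). Repeated squaring mod 59: 52^1 ≡ 52; 52^2 ≡ 52² = 2704 ≡ 49; 52^4 ≡ 49² = 2401 ≡ 41; 52^8 ≡ 41² = 1681 ≡ 29; 52^16 ≡ 29² = 841 ≡ 15; 52^32 ≡ 15² = 225 ≡ 48. Multiply: (-7)^37 ≡ 52^32 × 52^4 × 52^1 ≡ 48 × 41 × 52 (mod 59): 48 × 41 = 1968 ≡ 21; 21 × 52 = 1092 ≡ 30. So (-7)^37 ≡ 30 (mod 59).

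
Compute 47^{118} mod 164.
49

Using successive squaring:
Binary expansion of 118: 1110110
Powers of 47 mod 164 (each is the square of the previous):
  47^1 ≡ 47 (mod 164)
  47^2 ≡ 47² = 2209 ≡ 77 (mod 164)
  47^4 ≡ 77² = 5929 ≡ 25 (mod 164)
  47^8 ≡ 25² = 625 ≡ 133 (mod 164)
  47^16 ≡ 133² = 17689 ≡ 141 (mod 164)
  47^32 ≡ 141² = 19881 ≡ 37 (mod 164)
  47^64 ≡ 37² = 1369 ≡ 57 (mod 164)
118 = 64 + 32 + 16 + 4 + 2, so 47^118 = 47^64 × 47^32 × 47^16 × 47^4 × 47^2 ≡ 57 × 37 × 141 × 25 × 77 (mod 164)
Multiplying step by step:
  57 × 37 = 2109 ≡ 141 (mod 164)
  141 × 141 = 19881 ≡ 37 (mod 164)
  37 × 25 = 925 ≡ 105 (mod 164)
  105 × 77 = 8085 ≡ 49 (mod 164)
Result: 47^118 ≡ 49 (mod 164)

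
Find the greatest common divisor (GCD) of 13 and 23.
1

Using the Euclidean algorithm:
13 = 0 × 23 + 13
23 = 1 × 13 + 10
13 = 1 × 10 + 3
10 = 3 × 3 + 1
3 = 3 × 1 + 0

GCD(13, 23) = 1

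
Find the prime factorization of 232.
2^3 × 29

Divide by primes starting from smallest:
232 ÷ 2 = 116
116 ÷ 2 = 58
58 ÷ 2 = 29
29 ÷ 29 = 1

232 = 2^3 × 29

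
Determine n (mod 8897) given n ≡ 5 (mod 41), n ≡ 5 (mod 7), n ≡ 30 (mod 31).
2014

Using the Chinese Remainder Theorem:
M = product of moduli = 8897
For equation 1: M_1 = 217, 217 ≡ 12 (mod 41), inverse of 217 mod 41 is 24 (check: 12 × 24 = 288 ≡ 1 (mod 41))
For equation 2: M_2 = 1271, 1271 ≡ 4 (mod 7), inverse of 1271 mod 7 is 2 (check: 4 × 2 = 8 ≡ 1 (mod 7))
For equation 3: M_3 = 287, 287 ≡ 8 (mod 31), inverse of 287 mod 31 is 4 (check: 8 × 4 = 32 ≡ 1 (mod 31))
Combine: n ≡ Σ r_i×M_i×(M_i⁻¹ mod m_i) = 5×217×24 + 5×1271×2 + 30×287×4 = 26040 + 12710 + 34440 = 73190
73190 mod 8897 = 2014
n ≡ 2014 (mod 8897)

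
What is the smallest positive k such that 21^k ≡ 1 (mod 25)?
Powers of 21 mod 25: 21^1≡21, 21^2≡16, 21^3≡11, 21^4≡6, 21^5≡1. Order = 5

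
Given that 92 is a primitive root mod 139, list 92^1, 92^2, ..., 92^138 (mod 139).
g^1, g^2, ..., g^{138} mod 139: {92, 124, 10, 86, 128, 100, 26, 29, 27, 121, 12, 131, 98, 120, 59, 7, 88, 34, 70, 46, 62, 5, 43, 64, 50, 13, 84, 83, 130, 6, 135, 49, 60, 99, 73, 44, 17, 35, 23, 31, 72, 91, 32, 25, 76, 42, 111, 65, 3, 137, 94, 30, 119, 106, 22, 78, 87, 81, 85, 36, 115, 16, 82, 38, 21, 125, 102, 71, 138, 47, 15, 129, 53, 11, 39, 113, 110, 112, 18, 127, 8, 41, 19, 80, 132, 51, 105, 69, 93, 77, 134, 96, 75, 89, 126, 55, 56, 9, 133, 4, 90, 79, 40, 66, 95, 122, 104, 116, 108, 67, 48, 107, 114, 63, 97, 28, 74, 136, 2, 45, 109, 20, 33, 117, 61, 52, 58, 54, 103, 24, 123, 57, 101, 118, 14, 37, 68, 1}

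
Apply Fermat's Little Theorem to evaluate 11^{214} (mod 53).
36

By Fermat's Little Theorem, a^(p-1) ≡ 1 (mod p) for prime p and gcd(a, p) = 1
Here p = 53, so 11^52 ≡ 1 (mod 53)
We can reduce the exponent: 214 mod 52 = 6
So 11^214 ≡ 11^6 (mod 53)
Computing: 11^6 mod 53 = 36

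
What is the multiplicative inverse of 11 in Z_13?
11^(-1) ≡ 6 (mod 13). Verification: 11 × 6 = 66 ≡ 1 (mod 13)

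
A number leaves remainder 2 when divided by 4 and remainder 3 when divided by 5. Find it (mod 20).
M = 4 × 5 = 20. M₁ = 5, y₁ ≡ 1 (mod 4). M₂ = 4, y₂ ≡ 4 (mod 5). y = 2×5×1 + 3×4×4 ≡ 18 (mod 20)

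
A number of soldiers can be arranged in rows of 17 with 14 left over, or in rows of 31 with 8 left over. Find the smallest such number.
M = 17 × 31 = 527. M₁ = 31, y₁ ≡ 11 (mod 17). M₂ = 17, y₂ ≡ 11 (mod 31). m = 14×31×11 + 8×17×11 ≡ 473 (mod 527). The smallest positive such number is 473.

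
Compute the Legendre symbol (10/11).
(10/11) = 10^{5} mod 11 = -1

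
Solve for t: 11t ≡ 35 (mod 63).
49

Since gcd(11, 63) = 1 divides 35, a solution exists.
Multiply both sides by the inverse of 11 mod 63:
  11^(-1) mod 63 = 23
  x ≡ 23 × 35 ≡ 805 ≡ 49 (mod 63)
Verification: 11 × 49 = 539 = 8 × 63 + 35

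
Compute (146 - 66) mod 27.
26

(146 - 66) = 80
80 mod 27 = 26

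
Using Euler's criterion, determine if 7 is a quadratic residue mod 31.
By Euler's criterion: 7^{15} ≡ 1 (mod 31). Since this equals 1, 7 is a QR.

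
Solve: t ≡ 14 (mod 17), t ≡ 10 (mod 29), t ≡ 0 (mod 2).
M = 17 × 29 × 2 = 986. M₁ = 58, y₁ ≡ 5 (mod 17). M₂ = 34, y₂ ≡ 6 (mod 29). M₃ = 493, y₃ ≡ 1 (mod 2). t = 14×58×5 + 10×34×6 + 0×493×1 ≡ 184 (mod 986)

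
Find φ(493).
448

Prime factorization: 493 = 17 × 29
Using the formula φ(n) = n × Π(1 - 1/p) for each prime factor p:
φ(493) = 493 × (1 - 1/17) × (1 - 1/29)
φ(493) = 448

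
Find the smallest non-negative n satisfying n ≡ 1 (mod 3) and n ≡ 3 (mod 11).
M = 3 × 11 = 33. M₁ = 11, y₁ ≡ 2 (mod 3). M₂ = 3, y₂ ≡ 4 (mod 11). n = 1×11×2 + 3×3×4 ≡ 25 (mod 33)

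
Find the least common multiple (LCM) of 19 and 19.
19

First find GCD(19, 19) using the Euclidean algorithm:
19 = 1 × 19 + 0
GCD(19, 19) = 19

LCM formula: LCM(a, b) = (a × b) / GCD(a, b)
LCM(19, 19) = (19 × 19) / 19
LCM(19, 19) = 361 / 19
LCM(19, 19) = 19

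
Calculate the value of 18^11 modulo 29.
Using repeated squaring. 11 = 8 + 2 + 1 (binary 1011). Repeated squaring mod 29: 18^1 ≡ 18; 18^2 ≡ 18² = 324 ≡ 5; 18^4 ≡ 5² = 25 ≡ 25; 18^8 ≡ 25² = 625 ≡ 16. Multiply: 18^11 = 18^8 × 18^2 × 18^1 ≡ 16 × 5 × 18 (mod 29): 16 × 5 = 80 ≡ 22; 22 × 18 = 396 ≡ 19. So 18^11 ≡ 19 (mod 29).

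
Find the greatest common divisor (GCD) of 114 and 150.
6

Using the Euclidean algorithm:
114 = 0 × 150 + 114
150 = 1 × 114 + 36
114 = 3 × 36 + 6
36 = 6 × 6 + 0

GCD(114, 150) = 6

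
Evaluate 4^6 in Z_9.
6 = 4 + 2 (binary 110). Repeated squaring mod 9: 4^1 ≡ 4; 4^2 ≡ 4² = 16 ≡ 7; 4^4 ≡ 7² = 49 ≡ 4. Multiply: 4^6 = 4^4 × 4^2 ≡ 4 × 7 (mod 9): 4 × 7 = 28 ≡ 1. So 4^6 ≡ 1 (mod 9).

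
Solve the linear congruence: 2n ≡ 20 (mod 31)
10

Since gcd(2, 31) = 1 divides 20, a solution exists.
Multiply both sides by the inverse of 2 mod 31:
  2^(-1) mod 31 = 16
  x ≡ 16 × 20 ≡ 320 ≡ 10 (mod 31)
Verification: 2 × 10 = 20 = 0 × 31 + 20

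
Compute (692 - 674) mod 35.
18

(692 - 674) = 18
18 mod 35 = 18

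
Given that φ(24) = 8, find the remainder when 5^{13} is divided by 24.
By Euler: 5^{8} ≡ 1 (mod 24) since gcd(5, 24) = 1. 13 = 1×8 + 5. So 5^{13} ≡ 5^{5} ≡ 5 (mod 24)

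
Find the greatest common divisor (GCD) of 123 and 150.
3

Using the Euclidean algorithm:
123 = 0 × 150 + 123
150 = 1 × 123 + 27
123 = 4 × 27 + 15
27 = 1 × 15 + 12
15 = 1 × 12 + 3
12 = 4 × 3 + 0

GCD(123, 150) = 3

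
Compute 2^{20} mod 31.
1

Using successive squaring:
Binary expansion of 20: 10100
Powers of 2 mod 31 (each is the square of the previous):
  2^1 ≡ 2 (mod 31)
  2^2 ≡ 2² = 4 ≡ 4 (mod 31)
  2^4 ≡ 4² = 16 ≡ 16 (mod 31)
  2^8 ≡ 16² = 256 ≡ 8 (mod 31)
  2^16 ≡ 8² = 64 ≡ 2 (mod 31)
20 = 16 + 4, so 2^20 = 2^16 × 2^4 ≡ 2 × 16 (mod 31)
Multiplying step by step:
  2 × 16 = 32 ≡ 1 (mod 31)
Result: 2^20 ≡ 1 (mod 31)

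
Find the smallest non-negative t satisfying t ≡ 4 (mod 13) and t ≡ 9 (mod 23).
M = 13 × 23 = 299. M₁ = 23, y₁ ≡ 4 (mod 13). M₂ = 13, y₂ ≡ 16 (mod 23). t = 4×23×4 + 9×13×16 ≡ 147 (mod 299)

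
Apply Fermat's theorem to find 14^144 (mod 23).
By Fermat: 14^{22} ≡ 1 (mod 23). 144 = 6×22 + 12. So 14^{144} ≡ 14^{12} ≡ 9 (mod 23)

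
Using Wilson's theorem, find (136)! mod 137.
By Wilson's theorem, (136)! ≡ -1 ≡ 136 (mod 137)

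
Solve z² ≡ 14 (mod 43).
The square roots of 14 mod 43 are 10 and 33. Verify: 10² = 100 ≡ 14 (mod 43)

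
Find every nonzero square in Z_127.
QRs mod 127: {1, 2, 4, 8, 9, 11, 13, 15, 16, 17, 18, 19, 21, 22, 25, 26, 30, 31, 32, 34, 35, 36, 37, 38, 41, 42, 44, 47, 49, 50, 52, 60, 61, 62, 64, 68, 69, 70, 71, 72, 73, 74, 76, 79, 81, 82, 84, 87, 88, 94, 98, 99, 100, 103, 104, 107, 113, 115, 117, 120, 121, 122, 124}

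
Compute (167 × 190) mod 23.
13

(167 × 190) = 31730
31730 mod 23 = 13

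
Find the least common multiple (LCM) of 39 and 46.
1794

First find GCD(39, 46) using the Euclidean algorithm:
39 = 0 × 46 + 39
46 = 1 × 39 + 7
39 = 5 × 7 + 4
7 = 1 × 4 + 3
4 = 1 × 3 + 1
3 = 3 × 1 + 0
GCD(39, 46) = 1

LCM formula: LCM(a, b) = (a × b) / GCD(a, b)
LCM(39, 46) = (39 × 46) / 1
LCM(39, 46) = 1794 / 1
LCM(39, 46) = 1794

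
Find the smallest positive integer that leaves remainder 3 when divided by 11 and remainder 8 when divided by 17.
M = 11 × 17 = 187. M₁ = 17, y₁ ≡ 2 (mod 11). M₂ = 11, y₂ ≡ 14 (mod 17). y = 3×17×2 + 8×11×14 ≡ 25 (mod 187). The smallest positive such number is 25.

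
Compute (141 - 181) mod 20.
0

(141 - 181) = -40
-40 mod 20 = 0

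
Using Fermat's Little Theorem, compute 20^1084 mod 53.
By Fermat: 20^{52} ≡ 1 (mod 53). 1084 ≡ 44 (mod 52). So 20^{1084} ≡ 20^{44} ≡ 13 (mod 53)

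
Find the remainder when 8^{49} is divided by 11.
By Fermat: 8^{10} ≡ 1 (mod 11). 49 = 4×10 + 9. So 8^{49} ≡ 8^{9} ≡ 7 (mod 11)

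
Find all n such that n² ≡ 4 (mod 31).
The square roots of 4 mod 31 are 2 and 29. Verify: 2² = 4 ≡ 4 (mod 31)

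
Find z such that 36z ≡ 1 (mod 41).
36^(-1) ≡ 8 (mod 41). Verification: 36 × 8 = 288 ≡ 1 (mod 41)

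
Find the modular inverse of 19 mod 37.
19^(-1) ≡ 2 (mod 37). Verification: 19 × 2 = 38 ≡ 1 (mod 37)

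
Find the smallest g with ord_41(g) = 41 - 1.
p - 1 = 40 has prime divisors 2, 5. h is a primitive root mod 41 iff h^(40/q) ≢ 1 (mod 41) for each such q.
h = 2: 2^20 ≡ 1, 2^8 ≡ 10 (mod 41); 2^20 ≡ 1, so not a primitive root.
h = 3: 3^20 ≡ 40, 3^8 ≡ 1 (mod 41); 3^8 ≡ 1, so not a primitive root.
h = 4: 4^20 ≡ 1, 4^8 ≡ 18 (mod 41); 4^20 ≡ 1, so not a primitive root.
h = 5: 5^20 ≡ 1, 5^8 ≡ 18 (mod 41); 5^20 ≡ 1, so not a primitive root.
h = 6: 6^20 ≡ 40, 6^8 ≡ 10 (mod 41); none is 1, so 6 has order 40 and is a primitive root.
The smallest primitive root mod 41 is g = 6.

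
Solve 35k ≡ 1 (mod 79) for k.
70

Using Extended Euclidean Algorithm:
gcd(35, 79) = 1
Bezout coefficients: 35 × -9 + 79 × 4 = 1
So 35 × -9 ≡ 1 (mod 79)
The inverse is -9 mod 79 = 70
Verification: 35 × 70 = 2450 = 31 × 79 + 1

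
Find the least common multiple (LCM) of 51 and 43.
2193

First find GCD(51, 43) using the Euclidean algorithm:
51 = 1 × 43 + 8
43 = 5 × 8 + 3
8 = 2 × 3 + 2
3 = 1 × 2 + 1
2 = 2 × 1 + 0
GCD(51, 43) = 1

LCM formula: LCM(a, b) = (a × b) / GCD(a, b)
LCM(51, 43) = (51 × 43) / 1
LCM(51, 43) = 2193 / 1
LCM(51, 43) = 2193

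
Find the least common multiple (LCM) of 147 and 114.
5586

First find GCD(147, 114) using the Euclidean algorithm:
147 = 1 × 114 + 33
114 = 3 × 33 + 15
33 = 2 × 15 + 3
15 = 5 × 3 + 0
GCD(147, 114) = 3

LCM formula: LCM(a, b) = (a × b) / GCD(a, b)
LCM(147, 114) = (147 × 114) / 3
LCM(147, 114) = 16758 / 3
LCM(147, 114) = 5586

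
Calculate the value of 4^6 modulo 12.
6 = 4 + 2 (binary 110). Repeated squaring mod 12: 4^1 ≡ 4; 4^2 ≡ 4² = 16 ≡ 4; 4^4 ≡ 4² = 16 ≡ 4. Multiply: 4^6 = 4^4 × 4^2 ≡ 4 × 4 (mod 12): 4 × 4 = 16 ≡ 4. So 4^6 ≡ 4 (mod 12).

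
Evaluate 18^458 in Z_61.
Using Fermat: 18^{60} ≡ 1 (mod 61). 458 ≡ 38 (mod 60). So 18^{458} ≡ 18^{38} ≡ 36 (mod 61)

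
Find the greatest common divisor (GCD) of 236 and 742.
2

Using the Euclidean algorithm:
236 = 0 × 742 + 236
742 = 3 × 236 + 34
236 = 6 × 34 + 32
34 = 1 × 32 + 2
32 = 16 × 2 + 0

GCD(236, 742) = 2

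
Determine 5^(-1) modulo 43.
5^(-1) ≡ 26 (mod 43). Verification: 5 × 26 = 130 ≡ 1 (mod 43)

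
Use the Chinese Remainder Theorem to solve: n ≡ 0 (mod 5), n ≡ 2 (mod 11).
M = 5 × 11 = 55. M₁ = 11, y₁ ≡ 1 (mod 5). M₂ = 5, y₂ ≡ 9 (mod 11). n = 0×11×1 + 2×5×9 ≡ 35 (mod 55)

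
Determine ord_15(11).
Powers of 11 mod 15: 11^1≡11, 11^2≡1. Order = 2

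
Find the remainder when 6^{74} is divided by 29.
By Fermat: 6^{28} ≡ 1 (mod 29). 74 = 2×28 + 18. So 6^{74} ≡ 6^{18} ≡ 20 (mod 29)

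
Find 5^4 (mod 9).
4 = 4 (binary 100). Repeated squaring mod 9: 5^1 ≡ 5; 5^2 ≡ 5² = 25 ≡ 7; 5^4 ≡ 7² = 49 ≡ 4. So 5^4 ≡ 4 (mod 9).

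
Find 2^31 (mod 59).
Using repeated squaring. 31 = 16 + 8 + 4 + 2 + 1 (binary 11111). Repeated squaring mod 59: 2^1 ≡ 2; 2^2 ≡ 2² = 4 ≡ 4; 2^4 ≡ 4² = 16 ≡ 16; 2^8 ≡ 16² = 256 ≡ 20; 2^16 ≡ 20² = 400 ≡ 46. Multiply: 2^31 = 2^16 × 2^8 × 2^4 × 2^2 × 2^1 ≡ 46 × 20 × 16 × 4 × 2 (mod 59): 46 × 20 = 920 ≡ 35; 35 × 16 = 560 ≡ 29; 29 × 4 = 116 ≡ 57; 57 × 2 = 114 ≡ 55. So 2^31 ≡ 55 (mod 59).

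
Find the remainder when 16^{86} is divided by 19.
By Fermat: 16^{18} ≡ 1 (mod 19). 86 = 4×18 + 14. So 16^{86} ≡ 16^{14} ≡ 4 (mod 19)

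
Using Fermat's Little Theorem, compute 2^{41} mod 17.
2

By Fermat's Little Theorem, a^(p-1) ≡ 1 (mod p) for prime p and gcd(a, p) = 1
Here p = 17, so 2^16 ≡ 1 (mod 17)
We can reduce the exponent: 41 mod 16 = 9
So 2^41 ≡ 2^9 (mod 17)
Computing: 2^9 mod 17 = 2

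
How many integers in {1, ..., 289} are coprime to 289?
272

Prime factorization: 289 = 17^2
Using the formula φ(n) = n × Π(1 - 1/p) for each prime factor p:
φ(289) = 289 × (1 - 1/17)
φ(289) = 272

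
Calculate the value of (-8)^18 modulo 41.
Using repeated squaring. (-8) ≡ 33 (mod 41). 18 = 16 + 2 (binary 10010). Repeated squaring mod 41: 33^1 ≡ 33; 33^2 ≡ 33² = 1089 ≡ 23; 33^4 ≡ 23² = 529 ≡ 37; 33^8 ≡ 37² = 1369 ≡ 16; 33^16 ≡ 16² = 256 ≡ 10. Multiply: (-8)^18 ≡ 33^16 × 33^2 ≡ 10 × 23 (mod 41): 10 × 23 = 230 ≡ 25. So (-8)^18 ≡ 25 (mod 41).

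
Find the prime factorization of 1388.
2^2 × 347

Divide by primes starting from smallest:
1388 ÷ 2 = 694
694 ÷ 2 = 347
347 ÷ 347 = 1

1388 = 2^2 × 347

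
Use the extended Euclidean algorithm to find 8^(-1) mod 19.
Extended GCD: 8(-7) + 19(3) = 1. So 8^(-1) ≡ 12 ≡ 12 (mod 19). Verify: 8 × 12 = 96 ≡ 1 (mod 19)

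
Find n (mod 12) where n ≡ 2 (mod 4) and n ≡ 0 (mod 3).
M = 4 × 3 = 12. M₁ = 3, y₁ ≡ 3 (mod 4). M₂ = 4, y₂ ≡ 1 (mod 3). n = 2×3×3 + 0×4×1 ≡ 6 (mod 12)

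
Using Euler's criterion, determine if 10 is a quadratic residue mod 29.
By Euler's criterion: 10^{14} ≡ 28 (mod 29). Since this equals -1 (≡ 28), 10 is not a QR.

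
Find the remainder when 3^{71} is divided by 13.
By Fermat: 3^{12} ≡ 1 (mod 13). 71 = 5×12 + 11. So 3^{71} ≡ 3^{11} ≡ 9 (mod 13)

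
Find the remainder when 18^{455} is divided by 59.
By Fermat: 18^{58} ≡ 1 (mod 59). 455 = 7×58 + 49. So 18^{455} ≡ 18^{49} ≡ 14 (mod 59)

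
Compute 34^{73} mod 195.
34

Using successive squaring:
Binary expansion of 73: 1001001
Powers of 34 mod 195 (each is the square of the previous):
  34^1 ≡ 34 (mod 195)
  34^2 ≡ 34² = 1156 ≡ 181 (mod 195)
  34^4 ≡ 181² = 32761 ≡ 1 (mod 195)
  34^8 ≡ 1² = 1 ≡ 1 (mod 195)
  34^16 ≡ 1² = 1 ≡ 1 (mod 195)
  34^32 ≡ 1² = 1 ≡ 1 (mod 195)
  34^64 ≡ 1² = 1 ≡ 1 (mod 195)
73 = 64 + 8 + 1, so 34^73 = 34^64 × 34^8 × 34^1 ≡ 1 × 1 × 34 (mod 195)
Multiplying step by step:
  1 × 1 = 1 ≡ 1 (mod 195)
  1 × 34 = 34 ≡ 34 (mod 195)
Result: 34^73 ≡ 34 (mod 195)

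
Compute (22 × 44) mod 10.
8

(22 × 44) = 968
968 mod 10 = 8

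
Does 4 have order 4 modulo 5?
p - 1 = 4 has prime divisors 2. Check 4^(4/q) mod 5 for each: 4^(4/2) = 4^2 ≡ 1 (mod 5). Since 4^2 ≡ 1 (mod 5), the order of 4 divides 2 (in fact the order is 2) ≠ 4, so it is not a primitive root.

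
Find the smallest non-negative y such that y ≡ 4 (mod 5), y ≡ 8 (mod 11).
19

Using the Chinese Remainder Theorem:
M = product of moduli = 55
For equation 1: M_1 = 11, 11 ≡ 1 (mod 5), inverse of 11 mod 5 is 1 (check: 1 × 1 = 1 ≡ 1 (mod 5))
For equation 2: M_2 = 5, 5 ≡ 5 (mod 11), inverse of 5 mod 11 is 9 (check: 5 × 9 = 45 ≡ 1 (mod 11))
Combine: y ≡ Σ r_i×M_i×(M_i⁻¹ mod m_i) = 4×11×1 + 8×5×9 = 44 + 360 = 404
404 mod 55 = 19
y ≡ 19 (mod 55)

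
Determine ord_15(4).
Powers of 4 mod 15: 4^1≡4, 4^2≡1. Order = 2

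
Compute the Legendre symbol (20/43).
(20/43) = 20^{21} mod 43 = -1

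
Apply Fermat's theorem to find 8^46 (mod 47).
By Fermat's Little Theorem, 8^{46} ≡ 1 (mod 47) since 47 is prime and gcd(8, 47) = 1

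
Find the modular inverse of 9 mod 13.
9^(-1) ≡ 3 (mod 13). Verification: 9 × 3 = 27 ≡ 1 (mod 13)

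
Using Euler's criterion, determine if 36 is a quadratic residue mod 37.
By Euler's criterion: 36^{18} ≡ 1 (mod 37). Since this equals 1, 36 is a QR.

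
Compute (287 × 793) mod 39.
26

(287 × 793) = 227591
227591 mod 39 = 26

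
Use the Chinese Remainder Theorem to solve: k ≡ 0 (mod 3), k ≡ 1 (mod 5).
6

Using the Chinese Remainder Theorem:
M = product of moduli = 15
For equation 1: M_1 = 5, 5 ≡ 2 (mod 3), inverse of 5 mod 3 is 2 (check: 2 × 2 = 4 ≡ 1 (mod 3))
For equation 2: M_2 = 3, 3 ≡ 3 (mod 5), inverse of 3 mod 5 is 2 (check: 3 × 2 = 6 ≡ 1 (mod 5))
Combine: k ≡ Σ r_i×M_i×(M_i⁻¹ mod m_i) = 0×5×2 + 1×3×2 = 0 + 6 = 6
6 mod 15 = 6
k ≡ 6 (mod 15)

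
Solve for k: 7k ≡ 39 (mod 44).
37

Since gcd(7, 44) = 1 divides 39, a solution exists.
Multiply both sides by the inverse of 7 mod 44:
  7^(-1) mod 44 = 19
  x ≡ 19 × 39 ≡ 741 ≡ 37 (mod 44)
Verification: 7 × 37 = 259 = 5 × 44 + 39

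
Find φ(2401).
2058

Prime factorization: 2401 = 7^4
Using the formula φ(n) = n × Π(1 - 1/p) for each prime factor p:
φ(2401) = 2401 × (1 - 1/7)
φ(2401) = 2058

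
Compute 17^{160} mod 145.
1

Using successive squaring:
Binary expansion of 160: 10100000
Powers of 17 mod 145 (each is the square of the previous):
  17^1 ≡ 17 (mod 145)
  17^2 ≡ 17² = 289 ≡ 144 (mod 145)
  17^4 ≡ 144² = 20736 ≡ 1 (mod 145)
  17^8 ≡ 1² = 1 ≡ 1 (mod 145)
  17^16 ≡ 1² = 1 ≡ 1 (mod 145)
  17^32 ≡ 1² = 1 ≡ 1 (mod 145)
  17^64 ≡ 1² = 1 ≡ 1 (mod 145)
  17^128 ≡ 1² = 1 ≡ 1 (mod 145)
160 = 128 + 32, so 17^160 = 17^128 × 17^32 ≡ 1 × 1 (mod 145)
Multiplying step by step:
  1 × 1 = 1 ≡ 1 (mod 145)
Result: 17^160 ≡ 1 (mod 145)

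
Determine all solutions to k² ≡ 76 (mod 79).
The square roots of 76 mod 79 are 32 and 47. Verify: 32² = 1024 ≡ 76 (mod 79)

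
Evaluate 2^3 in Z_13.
3 = 2 + 1 (binary 11). Repeated squaring mod 13: 2^1 ≡ 2; 2^2 ≡ 2² = 4 ≡ 4. Multiply: 2^3 = 2^2 × 2^1 ≡ 4 × 2 (mod 13): 4 × 2 = 8 ≡ 8. So 2^3 ≡ 8 (mod 13).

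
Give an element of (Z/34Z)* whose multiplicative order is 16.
3 has order 16 mod 34 since 3^{16} ≡ 1 (mod 34) and no smaller power works.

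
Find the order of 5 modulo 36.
Powers of 5 mod 36: 5^1≡5, 5^2≡25, 5^3≡17, 5^4≡13, 5^5≡29, 5^6≡1. Order = 6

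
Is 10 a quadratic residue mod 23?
By Euler's criterion: 10^{11} ≡ 22 (mod 23). Since this equals -1 (≡ 22), 10 is not a QR.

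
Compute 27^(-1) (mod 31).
27^(-1) ≡ 23 (mod 31). Verification: 27 × 23 = 621 ≡ 1 (mod 31)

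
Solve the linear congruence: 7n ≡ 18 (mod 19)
8

Since gcd(7, 19) = 1 divides 18, a solution exists.
Multiply both sides by the inverse of 7 mod 19:
  7^(-1) mod 19 = 11
  x ≡ 11 × 18 ≡ 198 ≡ 8 (mod 19)
Verification: 7 × 8 = 56 = 2 × 19 + 18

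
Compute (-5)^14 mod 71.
Using repeated squaring. (-5) ≡ 66 (mod 71). 14 = 8 + 4 + 2 (binary 1110). Repeated squaring mod 71: 66^1 ≡ 66; 66^2 ≡ 66² = 4356 ≡ 25; 66^4 ≡ 25² = 625 ≡ 57; 66^8 ≡ 57² = 3249 ≡ 54. Multiply: (-5)^14 ≡ 66^8 × 66^4 × 66^2 ≡ 54 × 57 × 25 (mod 71): 54 × 57 = 3078 ≡ 25; 25 × 25 = 625 ≡ 57. So (-5)^14 ≡ 57 (mod 71).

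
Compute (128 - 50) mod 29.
20

(128 - 50) = 78
78 mod 29 = 20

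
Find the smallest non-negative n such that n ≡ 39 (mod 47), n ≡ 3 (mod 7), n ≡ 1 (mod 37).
556

Using the Chinese Remainder Theorem:
M = product of moduli = 12173
For equation 1: M_1 = 259, 259 ≡ 24 (mod 47), inverse of 259 mod 47 is 2 (check: 24 × 2 = 48 ≡ 1 (mod 47))
For equation 2: M_2 = 1739, 1739 ≡ 3 (mod 7), inverse of 1739 mod 7 is 5 (check: 3 × 5 = 15 ≡ 1 (mod 7))
For equation 3: M_3 = 329, 329 ≡ 33 (mod 37), inverse of 329 mod 37 is 9 (check: 33 × 9 = 297 ≡ 1 (mod 37))
Combine: n ≡ Σ r_i×M_i×(M_i⁻¹ mod m_i) = 39×259×2 + 3×1739×5 + 1×329×9 = 20202 + 26085 + 2961 = 49248
49248 mod 12173 = 556
n ≡ 556 (mod 12173)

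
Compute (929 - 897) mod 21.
11

(929 - 897) = 32
32 mod 21 = 11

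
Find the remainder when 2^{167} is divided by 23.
By Fermat: 2^{22} ≡ 1 (mod 23). 167 = 7×22 + 13. So 2^{167} ≡ 2^{13} ≡ 4 (mod 23)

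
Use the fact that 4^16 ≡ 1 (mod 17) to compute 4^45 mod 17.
By Fermat: 4^{16} ≡ 1 (mod 17). 45 = 2×16 + 13. So 4^{45} ≡ 4^{13} ≡ 4 (mod 17)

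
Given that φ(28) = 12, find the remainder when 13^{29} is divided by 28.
By Euler: 13^{12} ≡ 1 (mod 28) since gcd(13, 28) = 1. 29 = 2×12 + 5. So 13^{29} ≡ 13^{5} ≡ 13 (mod 28)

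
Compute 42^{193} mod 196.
0

Using successive squaring:
Binary expansion of 193: 11000001
Powers of 42 mod 196 (each is the square of the previous):
  42^1 ≡ 42 (mod 196)
  42^2 ≡ 42² = 1764 ≡ 0 (mod 196)
  42^4 ≡ 0² = 0 ≡ 0 (mod 196)
  42^8 ≡ 0² = 0 ≡ 0 (mod 196)
  42^16 ≡ 0² = 0 ≡ 0 (mod 196)
  42^32 ≡ 0² = 0 ≡ 0 (mod 196)
  42^64 ≡ 0² = 0 ≡ 0 (mod 196)
  42^128 ≡ 0² = 0 ≡ 0 (mod 196)
193 = 128 + 64 + 1, so 42^193 = 42^128 × 42^64 × 42^1 ≡ 0 × 0 × 42 (mod 196)
Multiplying step by step:
  0 × 0 = 0 ≡ 0 (mod 196)
  0 × 42 = 0 ≡ 0 (mod 196)
Result: 42^193 ≡ 0 (mod 196)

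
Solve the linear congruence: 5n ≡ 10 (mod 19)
2

Since gcd(5, 19) = 1 divides 10, a solution exists.
Multiply both sides by the inverse of 5 mod 19:
  5^(-1) mod 19 = 4
  x ≡ 4 × 10 ≡ 40 ≡ 2 (mod 19)
Verification: 5 × 2 = 10 = 0 × 19 + 10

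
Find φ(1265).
880

Prime factorization: 1265 = 5 × 11 × 23
Using the formula φ(n) = n × Π(1 - 1/p) for each prime factor p:
φ(1265) = 1265 × (1 - 1/5) × (1 - 1/11) × (1 - 1/23)
φ(1265) = 880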